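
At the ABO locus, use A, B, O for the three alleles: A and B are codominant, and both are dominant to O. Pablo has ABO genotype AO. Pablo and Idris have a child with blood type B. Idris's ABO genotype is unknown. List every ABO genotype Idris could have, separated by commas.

AB, BB, BO

For each candidate genotype of Idris, check whether crossing it with AO can produce every observed child phenotype.
  AA → possible child types {A} ✗
  AB → possible child types {A, B, AB} ✓
  AO → possible child types {O, A} ✗
  BB → possible child types {B, AB} ✓
  BO → possible child types {O, A, B, AB} ✓
  OO → possible child types {O, A} ✗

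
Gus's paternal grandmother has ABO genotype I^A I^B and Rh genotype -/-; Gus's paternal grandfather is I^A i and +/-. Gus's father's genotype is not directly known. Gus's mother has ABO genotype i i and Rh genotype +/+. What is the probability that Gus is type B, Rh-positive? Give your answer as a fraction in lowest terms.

Gus's father's ABO genotype from I^A I^B × I^A i: 1/4 I^A I^A, 1/4 I^A I^B, 1/4 I^A i, 1/4 I^B i.
Crossing each possibility with the mother i i and summing P(type B): 1/4·0 + 1/4·1/2 + 1/4·0 + 1/4·1/2 = 1/4.
Similarly for Rh via the father's Rh distribution: P(Rh+) = 1.
Independent loci: 1/4 × 1 = 1/4.

1/4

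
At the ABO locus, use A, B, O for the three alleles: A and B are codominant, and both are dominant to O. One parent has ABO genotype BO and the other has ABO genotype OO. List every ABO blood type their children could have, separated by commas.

O, B

Gametes from BO × OO give offspring ABO genotypes BO, OO, i.e. phenotypes O, B.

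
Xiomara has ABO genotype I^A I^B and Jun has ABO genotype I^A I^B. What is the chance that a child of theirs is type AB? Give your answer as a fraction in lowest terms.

1/2

ABO cross I^A I^B × I^A I^B → offspring phenotypes: 1/4 A, 1/4 B, 1/2 AB.
So P(type AB) = 1/2.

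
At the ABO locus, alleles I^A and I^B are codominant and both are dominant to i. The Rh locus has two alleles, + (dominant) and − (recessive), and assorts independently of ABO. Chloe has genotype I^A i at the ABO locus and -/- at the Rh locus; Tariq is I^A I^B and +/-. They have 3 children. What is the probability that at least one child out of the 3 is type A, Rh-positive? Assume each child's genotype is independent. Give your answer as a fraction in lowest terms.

37/64

ABO cross I^A i × I^A I^B → 1/2 A, 1/4 B, 1/4 AB.
Rh cross -/- × +/- → 1/2 Rh+, 1/2 Rh-; so P(type A, Rh-positive) = 1/2 × 1/2 = 1/4 per child.
P(none) = (3/4)^3 = 27/64; P(at least one) = 1 − 27/64 = 37/64.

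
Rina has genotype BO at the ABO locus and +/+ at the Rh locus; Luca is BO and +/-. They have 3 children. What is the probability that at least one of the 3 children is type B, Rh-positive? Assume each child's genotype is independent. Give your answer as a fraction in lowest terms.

ABO cross BO × BO → 1/4 O, 3/4 B.
Rh cross +/+ × +/- → 1 Rh+; so P(type B, Rh-positive) = 3/4 × 1 = 3/4 per child.
P(none) = (1/4)^3 = 1/64; P(at least one) = 1 − 1/64 = 63/64.

63/64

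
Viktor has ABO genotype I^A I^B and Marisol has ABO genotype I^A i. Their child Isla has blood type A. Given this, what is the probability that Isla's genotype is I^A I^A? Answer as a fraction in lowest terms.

Cross I^A I^B × I^A i → 1/4 I^A I^A, 1/4 I^A I^B, 1/4 I^A i, 1/4 I^B i.
Type-A genotypes among offspring: I^A I^A (1/4), I^A i (1/4); total 1/2.
P(I^A I^A | type A) = (1/4) / (1/2) = 1/2.

1/2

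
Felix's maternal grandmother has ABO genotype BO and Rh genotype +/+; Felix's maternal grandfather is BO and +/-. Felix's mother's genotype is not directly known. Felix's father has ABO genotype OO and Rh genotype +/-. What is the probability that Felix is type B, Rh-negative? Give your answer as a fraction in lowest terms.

1/16

Felix's mother's ABO genotype from BO × BO: 1/4 BB, 1/2 BO, 1/4 OO.
Crossing each possibility with the father OO and summing P(type B): 1/4·1 + 1/2·1/2 + 1/4·0 = 1/2.
Similarly for Rh via the mother's Rh distribution: P(Rh-) = 1/8.
Independent loci: 1/2 × 1/8 = 1/16.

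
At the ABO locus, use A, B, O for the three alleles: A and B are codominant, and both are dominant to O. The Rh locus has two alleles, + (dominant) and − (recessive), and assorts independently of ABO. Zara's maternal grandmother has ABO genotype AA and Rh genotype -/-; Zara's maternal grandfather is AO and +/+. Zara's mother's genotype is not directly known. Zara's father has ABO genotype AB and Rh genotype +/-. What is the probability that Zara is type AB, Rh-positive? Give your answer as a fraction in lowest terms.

9/32

Zara's mother's ABO genotype from AA × AO: 1/2 AA, 1/2 AO.
Crossing each possibility with the father AB and summing P(type AB): 1/2·1/2 + 1/2·1/4 = 3/8.
Similarly for Rh via the mother's Rh distribution: P(Rh+) = 3/4.
Independent loci: 3/8 × 3/4 = 9/32.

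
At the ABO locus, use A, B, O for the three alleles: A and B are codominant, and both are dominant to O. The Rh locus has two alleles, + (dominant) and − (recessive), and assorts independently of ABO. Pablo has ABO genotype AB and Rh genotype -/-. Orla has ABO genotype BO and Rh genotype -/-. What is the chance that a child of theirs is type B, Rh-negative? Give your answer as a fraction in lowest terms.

1/2

ABO cross AB × BO → offspring phenotypes: 1/4 A, 1/2 B, 1/4 AB.
Rh cross -/- × -/- → 1 Rh-.
Independent loci: P(type B, Rh-negative) = 1/2 × 1 = 1/2.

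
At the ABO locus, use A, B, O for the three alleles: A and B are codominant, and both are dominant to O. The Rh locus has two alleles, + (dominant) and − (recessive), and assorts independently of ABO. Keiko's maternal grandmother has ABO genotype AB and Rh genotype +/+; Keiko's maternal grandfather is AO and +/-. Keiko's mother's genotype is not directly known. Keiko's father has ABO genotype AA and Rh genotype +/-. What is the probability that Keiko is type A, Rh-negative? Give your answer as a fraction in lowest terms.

Keiko's mother's ABO genotype from AB × AO: 1/4 AA, 1/4 AB, 1/4 AO, 1/4 BO.
Crossing each possibility with the father AA and summing P(type A): 1/4·1 + 1/4·1/2 + 1/4·1 + 1/4·1/2 = 3/4.
Similarly for Rh via the mother's Rh distribution: P(Rh-) = 1/8.
Independent loci: 3/4 × 1/8 = 3/32.

3/32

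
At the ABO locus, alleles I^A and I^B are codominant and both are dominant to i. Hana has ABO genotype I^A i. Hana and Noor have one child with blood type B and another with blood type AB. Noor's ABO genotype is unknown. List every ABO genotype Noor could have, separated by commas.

For each candidate genotype of Noor, check whether crossing it with I^A i can produce every observed child phenotype.
  I^A I^A → possible child types {A} ✗
  I^A I^B → possible child types {A, B, AB} ✓
  I^A i → possible child types {O, A} ✗
  I^B I^B → possible child types {B, AB} ✓
  I^B i → possible child types {O, A, B, AB} ✓
  i i → possible child types {O, A} ✗

I^A I^B, I^B I^B, I^B i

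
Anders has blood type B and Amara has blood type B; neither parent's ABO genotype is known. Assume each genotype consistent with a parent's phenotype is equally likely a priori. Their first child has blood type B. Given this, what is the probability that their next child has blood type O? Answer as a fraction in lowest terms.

1/20

Possible genotypes: Anders ∈ {I^B I^B, I^B i}; Amara ∈ {I^B I^B, I^B i}.
Weight each parental genotype pair by prior × P(type-B child):
  I^B I^B × I^B I^B: posterior weight 4/15; P(next child type O) = 0.
  I^B I^B × I^B i: posterior weight 4/15; P(next child type O) = 0.
  I^B i × I^B I^B: posterior weight 4/15; P(next child type O) = 0.
  I^B i × I^B i: posterior weight 1/5; P(next child type O) = 1/4.
Weighted sum = 1/20.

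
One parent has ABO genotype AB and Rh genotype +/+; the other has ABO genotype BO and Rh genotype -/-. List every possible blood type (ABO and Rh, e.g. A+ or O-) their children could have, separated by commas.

Gametes from AB × BO give offspring ABO genotypes AB, AO, BB, BO, i.e. phenotypes A, B, AB.
Rh cross +/+ × -/- → phenotypes Rh+.
Combining independently: A+, B+, AB+.

A+, B+, AB+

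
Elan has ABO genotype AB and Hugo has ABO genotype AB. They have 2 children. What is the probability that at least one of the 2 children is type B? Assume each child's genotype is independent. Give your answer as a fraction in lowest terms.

ABO cross AB × AB → 1/4 A, 1/4 B, 1/2 AB.
So P(type B) = 1/4 per child.
P(none) = (3/4)^2 = 9/16; P(at least one) = 1 − 9/16 = 7/16.

7/16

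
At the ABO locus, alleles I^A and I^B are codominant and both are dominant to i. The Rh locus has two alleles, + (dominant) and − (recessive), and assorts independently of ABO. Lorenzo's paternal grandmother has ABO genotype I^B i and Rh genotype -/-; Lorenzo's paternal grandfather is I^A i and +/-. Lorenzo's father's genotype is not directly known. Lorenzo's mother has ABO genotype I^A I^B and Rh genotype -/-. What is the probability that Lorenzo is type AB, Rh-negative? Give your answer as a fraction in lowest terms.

3/16

Lorenzo's father's ABO genotype from I^B i × I^A i: 1/4 I^A I^B, 1/4 I^A i, 1/4 I^B i, 1/4 i i.
Crossing each possibility with the mother I^A I^B and summing P(type AB): 1/4·1/2 + 1/4·1/4 + 1/4·1/4 + 1/4·0 = 1/4.
Similarly for Rh via the father's Rh distribution: P(Rh-) = 3/4.
Independent loci: 1/4 × 3/4 = 3/16.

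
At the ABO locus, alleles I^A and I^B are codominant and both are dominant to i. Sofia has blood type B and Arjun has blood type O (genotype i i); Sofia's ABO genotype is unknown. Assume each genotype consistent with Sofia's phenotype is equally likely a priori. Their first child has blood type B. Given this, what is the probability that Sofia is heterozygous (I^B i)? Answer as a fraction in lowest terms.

1/3

Possible genotypes: Sofia ∈ {I^B I^B, I^B i}; Arjun ∈ {i i}.
Weight each parental genotype pair by prior × P(type-B child):
  I^B I^B × i i: posterior weight 2/3.
  I^B i × i i: posterior weight 1/3.
Sum the posterior weight over pairs where Sofia is I^B i: 1/3.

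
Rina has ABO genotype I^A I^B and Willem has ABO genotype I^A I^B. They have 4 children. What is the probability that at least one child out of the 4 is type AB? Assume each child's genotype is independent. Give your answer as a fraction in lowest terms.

ABO cross I^A I^B × I^A I^B → 1/4 A, 1/4 B, 1/2 AB.
So P(type AB) = 1/2 per child.
P(none) = (1/2)^4 = 1/16; P(at least one) = 1 − 1/16 = 15/16.

15/16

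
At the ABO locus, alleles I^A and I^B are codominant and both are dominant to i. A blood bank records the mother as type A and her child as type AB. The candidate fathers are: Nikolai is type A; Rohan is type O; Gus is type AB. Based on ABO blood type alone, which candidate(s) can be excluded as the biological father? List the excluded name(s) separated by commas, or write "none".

A candidate is excluded only if no genotype consistent with his phenotype could produce a type AB child with a type A mother.
Nikolai (type A): no genotype consistent with that phenotype can produce a type-AB child with a type-A mother.
Rohan (type O): no genotype consistent with that phenotype can produce a type-AB child with a type-A mother.

Nikolai, Rohan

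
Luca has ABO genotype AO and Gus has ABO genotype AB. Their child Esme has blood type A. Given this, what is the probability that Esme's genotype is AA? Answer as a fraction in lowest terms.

1/2

Cross AO × AB → 1/4 AA, 1/4 AB, 1/4 AO, 1/4 BO.
Type-A genotypes among offspring: AA (1/4), AO (1/4); total 1/2.
P(AA | type A) = (1/4) / (1/2) = 1/2.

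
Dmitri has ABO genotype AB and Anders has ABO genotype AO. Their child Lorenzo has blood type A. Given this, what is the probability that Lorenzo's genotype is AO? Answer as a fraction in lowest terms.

Cross AB × AO → 1/4 AA, 1/4 AB, 1/4 AO, 1/4 BO.
Type-A genotypes among offspring: AA (1/4), AO (1/4); total 1/2.
P(AO | type A) = (1/4) / (1/2) = 1/2.

1/2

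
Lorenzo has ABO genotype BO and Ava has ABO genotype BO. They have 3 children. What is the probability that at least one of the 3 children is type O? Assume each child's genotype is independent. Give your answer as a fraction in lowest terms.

ABO cross BO × BO → 1/4 O, 3/4 B.
So P(type O) = 1/4 per child.
P(none) = (3/4)^3 = 27/64; P(at least one) = 1 − 27/64 = 37/64.

37/64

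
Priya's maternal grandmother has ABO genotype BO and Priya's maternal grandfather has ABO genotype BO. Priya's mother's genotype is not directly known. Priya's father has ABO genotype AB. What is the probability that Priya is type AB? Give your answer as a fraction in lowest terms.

Priya's mother's ABO genotype from BO × BO: 1/4 BB, 1/2 BO, 1/4 OO.
Crossing each possibility with the father AB and summing P(type AB): 1/4·1/2 + 1/2·1/4 + 1/4·0 = 1/4.

1/4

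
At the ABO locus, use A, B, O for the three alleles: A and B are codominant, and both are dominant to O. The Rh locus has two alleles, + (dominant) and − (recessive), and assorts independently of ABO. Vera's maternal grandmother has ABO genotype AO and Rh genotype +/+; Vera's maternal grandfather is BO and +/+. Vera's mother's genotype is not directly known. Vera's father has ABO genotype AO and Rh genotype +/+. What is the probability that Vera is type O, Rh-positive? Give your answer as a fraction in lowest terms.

Vera's mother's ABO genotype from AO × BO: 1/4 AB, 1/4 AO, 1/4 BO, 1/4 OO.
Crossing each possibility with the father AO and summing P(type O): 1/4·0 + 1/4·1/4 + 1/4·1/4 + 1/4·1/2 = 1/4.
Similarly for Rh via the mother's Rh distribution: P(Rh+) = 1.
Independent loci: 1/4 × 1 = 1/4.

1/4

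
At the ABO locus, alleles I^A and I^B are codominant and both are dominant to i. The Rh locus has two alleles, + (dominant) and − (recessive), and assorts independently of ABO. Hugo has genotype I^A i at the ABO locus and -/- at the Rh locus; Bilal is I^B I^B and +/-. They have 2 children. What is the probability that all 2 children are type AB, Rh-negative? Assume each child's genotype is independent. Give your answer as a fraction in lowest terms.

1/16

ABO cross I^A i × I^B I^B → 1/2 B, 1/2 AB.
Rh cross -/- × +/- → 1/2 Rh+, 1/2 Rh-; so P(type AB, Rh-negative) = 1/2 × 1/2 = 1/4 per child.
All 2 independent: (1/4)^2 = 1/16.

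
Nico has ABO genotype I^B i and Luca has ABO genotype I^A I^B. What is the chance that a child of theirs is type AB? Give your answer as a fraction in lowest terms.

ABO cross I^B i × I^A I^B → offspring phenotypes: 1/4 A, 1/2 B, 1/4 AB.
So P(type AB) = 1/4.

1/4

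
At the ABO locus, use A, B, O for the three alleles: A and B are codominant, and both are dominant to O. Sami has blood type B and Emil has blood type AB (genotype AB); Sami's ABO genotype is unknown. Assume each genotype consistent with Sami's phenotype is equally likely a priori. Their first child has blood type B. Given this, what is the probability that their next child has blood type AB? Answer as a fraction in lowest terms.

3/8

Possible genotypes: Sami ∈ {BB, BO}; Emil ∈ {AB}.
Weight each parental genotype pair by prior × P(type-B child):
  BB × AB: posterior weight 1/2; P(next child type AB) = 1/2.
  BO × AB: posterior weight 1/2; P(next child type AB) = 1/4.
Weighted sum = 3/8.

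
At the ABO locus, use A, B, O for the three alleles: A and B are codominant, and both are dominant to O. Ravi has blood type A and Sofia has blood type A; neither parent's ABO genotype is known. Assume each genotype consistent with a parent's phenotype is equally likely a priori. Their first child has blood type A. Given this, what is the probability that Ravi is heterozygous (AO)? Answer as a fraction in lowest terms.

7/15

Possible genotypes: Ravi ∈ {AA, AO}; Sofia ∈ {AA, AO}.
Weight each parental genotype pair by prior × P(type-A child):
  AA × AA: posterior weight 4/15.
  AA × AO: posterior weight 4/15.
  AO × AA: posterior weight 4/15.
  AO × AO: posterior weight 1/5.
Sum the posterior weight over pairs where Ravi is AO: 7/15.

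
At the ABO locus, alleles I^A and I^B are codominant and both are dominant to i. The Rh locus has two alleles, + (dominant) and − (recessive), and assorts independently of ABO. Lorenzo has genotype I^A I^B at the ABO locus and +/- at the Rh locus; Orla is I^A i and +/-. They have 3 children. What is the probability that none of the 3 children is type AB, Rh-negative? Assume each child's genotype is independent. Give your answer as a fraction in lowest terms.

3375/4096

ABO cross I^A I^B × I^A i → 1/2 A, 1/4 B, 1/4 AB.
Rh cross +/- × +/- → 3/4 Rh+, 1/4 Rh-; so P(type AB, Rh-negative) = 1/4 × 1/4 = 1/16 per child.
P(not type AB, Rh-negative) = 15/16 for one child; (15/16)^3 = 3375/4096.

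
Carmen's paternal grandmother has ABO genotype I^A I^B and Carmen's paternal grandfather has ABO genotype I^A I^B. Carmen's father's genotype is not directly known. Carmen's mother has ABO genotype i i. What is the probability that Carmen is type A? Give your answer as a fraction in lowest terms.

1/2

Carmen's father's ABO genotype from I^A I^B × I^A I^B: 1/4 I^A I^A, 1/2 I^A I^B, 1/4 I^B I^B.
Crossing each possibility with the mother i i and summing P(type A): 1/4·1 + 1/2·1/2 + 1/4·0 = 1/2.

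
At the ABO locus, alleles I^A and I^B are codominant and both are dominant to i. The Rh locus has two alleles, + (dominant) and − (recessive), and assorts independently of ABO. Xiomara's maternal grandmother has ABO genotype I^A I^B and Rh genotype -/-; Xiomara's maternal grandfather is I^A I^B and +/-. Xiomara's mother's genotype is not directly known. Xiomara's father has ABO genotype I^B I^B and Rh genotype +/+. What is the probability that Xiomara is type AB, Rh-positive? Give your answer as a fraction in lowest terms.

Xiomara's mother's ABO genotype from I^A I^B × I^A I^B: 1/4 I^A I^A, 1/2 I^A I^B, 1/4 I^B I^B.
Crossing each possibility with the father I^B I^B and summing P(type AB): 1/4·1 + 1/2·1/2 + 1/4·0 = 1/2.
Similarly for Rh via the mother's Rh distribution: P(Rh+) = 1.
Independent loci: 1/2 × 1 = 1/2.

1/2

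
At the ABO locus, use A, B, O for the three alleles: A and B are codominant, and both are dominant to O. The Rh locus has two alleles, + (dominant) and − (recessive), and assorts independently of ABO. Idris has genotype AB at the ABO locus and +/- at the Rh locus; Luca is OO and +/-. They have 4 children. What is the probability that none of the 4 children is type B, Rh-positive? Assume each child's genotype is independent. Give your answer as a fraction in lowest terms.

625/4096

ABO cross AB × OO → 1/2 A, 1/2 B.
Rh cross +/- × +/- → 3/4 Rh+, 1/4 Rh-; so P(type B, Rh-positive) = 1/2 × 3/4 = 3/8 per child.
P(not type B, Rh-positive) = 5/8 for one child; (5/8)^4 = 625/4096.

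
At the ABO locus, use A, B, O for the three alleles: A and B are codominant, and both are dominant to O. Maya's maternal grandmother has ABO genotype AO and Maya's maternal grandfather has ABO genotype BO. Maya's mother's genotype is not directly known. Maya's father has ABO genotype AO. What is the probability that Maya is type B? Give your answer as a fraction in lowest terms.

Maya's mother's ABO genotype from AO × BO: 1/4 AB, 1/4 AO, 1/4 BO, 1/4 OO.
Crossing each possibility with the father AO and summing P(type B): 1/4·1/4 + 1/4·0 + 1/4·1/4 + 1/4·0 = 1/8.

1/8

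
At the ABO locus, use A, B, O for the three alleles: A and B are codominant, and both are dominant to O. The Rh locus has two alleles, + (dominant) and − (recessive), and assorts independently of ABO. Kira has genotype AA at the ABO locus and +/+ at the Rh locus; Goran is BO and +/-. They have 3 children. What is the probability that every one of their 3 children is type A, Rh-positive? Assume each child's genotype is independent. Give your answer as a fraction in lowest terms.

1/8

ABO cross AA × BO → 1/2 A, 1/2 AB.
Rh cross +/+ × +/- → 1 Rh+; so P(type A, Rh-positive) = 1/2 × 1 = 1/2 per child.
All 3 independent: (1/2)^3 = 1/8.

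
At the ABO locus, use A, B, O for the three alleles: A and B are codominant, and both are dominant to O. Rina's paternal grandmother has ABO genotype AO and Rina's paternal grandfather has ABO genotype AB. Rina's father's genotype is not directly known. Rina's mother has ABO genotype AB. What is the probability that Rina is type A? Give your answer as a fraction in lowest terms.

3/8

Rina's father's ABO genotype from AO × AB: 1/4 AA, 1/4 AB, 1/4 AO, 1/4 BO.
Crossing each possibility with the mother AB and summing P(type A): 1/4·1/2 + 1/4·1/4 + 1/4·1/2 + 1/4·1/4 = 3/8.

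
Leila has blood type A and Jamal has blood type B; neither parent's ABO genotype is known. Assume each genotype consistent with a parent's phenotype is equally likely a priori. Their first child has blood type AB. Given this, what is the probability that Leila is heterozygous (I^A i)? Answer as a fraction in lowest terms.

Possible genotypes: Leila ∈ {I^A I^A, I^A i}; Jamal ∈ {I^B I^B, I^B i}.
Weight each parental genotype pair by prior × P(type-AB child):
  I^A I^A × I^B I^B: posterior weight 4/9.
  I^A I^A × I^B i: posterior weight 2/9.
  I^A i × I^B I^B: posterior weight 2/9.
  I^A i × I^B i: posterior weight 1/9.
Sum the posterior weight over pairs where Leila is I^A i: 1/3.

1/3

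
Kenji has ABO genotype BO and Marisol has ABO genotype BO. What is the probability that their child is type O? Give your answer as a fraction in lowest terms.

ABO cross BO × BO → offspring phenotypes: 1/4 O, 3/4 B.
So P(type O) = 1/4.

1/4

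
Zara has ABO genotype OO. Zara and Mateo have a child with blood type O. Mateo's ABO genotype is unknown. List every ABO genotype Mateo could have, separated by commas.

AO, BO, OO

For each candidate genotype of Mateo, check whether crossing it with OO can produce every observed child phenotype.
  AA → possible child types {A} ✗
  AB → possible child types {A, B} ✗
  AO → possible child types {O, A} ✓
  BB → possible child types {B} ✗
  BO → possible child types {O, B} ✓
  OO → possible child types {O} ✓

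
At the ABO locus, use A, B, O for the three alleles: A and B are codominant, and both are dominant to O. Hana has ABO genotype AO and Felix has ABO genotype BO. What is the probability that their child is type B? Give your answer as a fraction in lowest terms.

ABO cross AO × BO → offspring phenotypes: 1/4 O, 1/4 A, 1/4 B, 1/4 AB.
So P(type B) = 1/4.

1/4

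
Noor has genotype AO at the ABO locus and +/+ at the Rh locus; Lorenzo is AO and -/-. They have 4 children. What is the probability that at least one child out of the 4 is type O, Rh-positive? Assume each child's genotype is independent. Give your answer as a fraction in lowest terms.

ABO cross AO × AO → 1/4 O, 3/4 A.
Rh cross +/+ × -/- → 1 Rh+; so P(type O, Rh-positive) = 1/4 × 1 = 1/4 per child.
P(none) = (3/4)^4 = 81/256; P(at least one) = 1 − 81/256 = 175/256.

175/256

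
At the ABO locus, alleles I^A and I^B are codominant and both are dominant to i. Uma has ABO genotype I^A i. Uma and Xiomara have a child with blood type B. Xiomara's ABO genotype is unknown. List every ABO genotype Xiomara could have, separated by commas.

I^A I^B, I^B I^B, I^B i

For each candidate genotype of Xiomara, check whether crossing it with I^A i can produce every observed child phenotype.
  I^A I^A → possible child types {A} ✗
  I^A I^B → possible child types {A, B, AB} ✓
  I^A i → possible child types {O, A} ✗
  I^B I^B → possible child types {B, AB} ✓
  I^B i → possible child types {O, A, B, AB} ✓
  i i → possible child types {O, A} ✗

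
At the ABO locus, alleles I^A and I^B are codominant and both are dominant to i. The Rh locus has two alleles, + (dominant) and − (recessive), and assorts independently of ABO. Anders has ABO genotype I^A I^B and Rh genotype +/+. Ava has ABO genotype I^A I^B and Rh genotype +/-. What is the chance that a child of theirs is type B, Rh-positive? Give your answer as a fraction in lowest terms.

ABO cross I^A I^B × I^A I^B → offspring phenotypes: 1/4 A, 1/4 B, 1/2 AB.
Rh cross +/+ × +/- → 1 Rh+.
Independent loci: P(type B, Rh-positive) = 1/4 × 1 = 1/4.

1/4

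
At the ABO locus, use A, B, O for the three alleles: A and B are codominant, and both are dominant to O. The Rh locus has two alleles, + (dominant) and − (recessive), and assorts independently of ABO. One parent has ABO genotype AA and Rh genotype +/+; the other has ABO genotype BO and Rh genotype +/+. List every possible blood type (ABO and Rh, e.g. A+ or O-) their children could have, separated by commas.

Gametes from AA × BO give offspring ABO genotypes AB, AO, i.e. phenotypes A, AB.
Rh cross +/+ × +/+ → phenotypes Rh+.
Combining independently: A+, AB+.

A+, AB+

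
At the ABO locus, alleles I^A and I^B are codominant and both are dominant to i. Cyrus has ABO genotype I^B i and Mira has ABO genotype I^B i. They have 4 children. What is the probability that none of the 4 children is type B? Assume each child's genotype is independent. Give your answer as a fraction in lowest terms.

1/256

ABO cross I^B i × I^B i → 1/4 O, 3/4 B.
So P(type B) = 3/4 per child.
P(not type B) = 1/4 for one child; (1/4)^4 = 1/256.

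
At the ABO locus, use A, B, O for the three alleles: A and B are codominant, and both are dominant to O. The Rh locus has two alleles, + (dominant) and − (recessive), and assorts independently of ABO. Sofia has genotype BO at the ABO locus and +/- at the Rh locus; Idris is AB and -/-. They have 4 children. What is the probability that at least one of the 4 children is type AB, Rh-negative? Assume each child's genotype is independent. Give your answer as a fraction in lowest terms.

ABO cross BO × AB → 1/4 A, 1/2 B, 1/4 AB.
Rh cross +/- × -/- → 1/2 Rh+, 1/2 Rh-; so P(type AB, Rh-negative) = 1/4 × 1/2 = 1/8 per child.
P(none) = (7/8)^4 = 2401/4096; P(at least one) = 1 − 2401/4096 = 1695/4096.

1695/4096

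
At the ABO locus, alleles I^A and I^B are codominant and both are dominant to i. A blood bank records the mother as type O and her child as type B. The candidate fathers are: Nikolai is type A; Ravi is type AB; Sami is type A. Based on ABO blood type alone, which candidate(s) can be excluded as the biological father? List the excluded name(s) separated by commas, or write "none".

A candidate is excluded only if no genotype consistent with his phenotype could produce a type B child with a type O mother.
Nikolai (type A): no genotype consistent with that phenotype can produce a type-B child with a type-O mother.
Sami (type A): no genotype consistent with that phenotype can produce a type-B child with a type-O mother.

Nikolai, Sami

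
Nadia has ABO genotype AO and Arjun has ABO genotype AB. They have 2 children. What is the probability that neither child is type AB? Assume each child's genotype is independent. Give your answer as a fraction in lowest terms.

ABO cross AO × AB → 1/2 A, 1/4 B, 1/4 AB.
So P(type AB) = 1/4 per child.
P(not type AB) = 3/4 for one child; (3/4)^2 = 9/16.

9/16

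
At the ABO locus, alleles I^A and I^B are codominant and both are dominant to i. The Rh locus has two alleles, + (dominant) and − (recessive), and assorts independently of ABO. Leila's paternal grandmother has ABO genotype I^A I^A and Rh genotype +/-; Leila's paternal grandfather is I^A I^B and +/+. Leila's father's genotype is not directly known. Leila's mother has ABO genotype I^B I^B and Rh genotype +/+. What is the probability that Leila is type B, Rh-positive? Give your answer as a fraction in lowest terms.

1/4

Leila's father's ABO genotype from I^A I^A × I^A I^B: 1/2 I^A I^A, 1/2 I^A I^B.
Crossing each possibility with the mother I^B I^B and summing P(type B): 1/2·0 + 1/2·1/2 = 1/4.
Similarly for Rh via the father's Rh distribution: P(Rh+) = 1.
Independent loci: 1/4 × 1 = 1/4.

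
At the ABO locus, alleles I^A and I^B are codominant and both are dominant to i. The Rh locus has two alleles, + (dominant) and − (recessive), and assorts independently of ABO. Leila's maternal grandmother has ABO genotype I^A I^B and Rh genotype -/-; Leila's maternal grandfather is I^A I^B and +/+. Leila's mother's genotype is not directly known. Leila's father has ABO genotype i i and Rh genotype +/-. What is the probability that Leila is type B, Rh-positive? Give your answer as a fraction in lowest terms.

Leila's mother's ABO genotype from I^A I^B × I^A I^B: 1/4 I^A I^A, 1/2 I^A I^B, 1/4 I^B I^B.
Crossing each possibility with the father i i and summing P(type B): 1/4·0 + 1/2·1/2 + 1/4·1 = 1/2.
Similarly for Rh via the mother's Rh distribution: P(Rh+) = 3/4.
Independent loci: 1/2 × 3/4 = 3/8.

3/8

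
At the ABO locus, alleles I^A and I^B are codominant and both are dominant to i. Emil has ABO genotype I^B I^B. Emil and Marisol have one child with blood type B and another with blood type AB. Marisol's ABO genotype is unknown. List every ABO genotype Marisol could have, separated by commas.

I^A I^B, I^A i

For each candidate genotype of Marisol, check whether crossing it with I^B I^B can produce every observed child phenotype.
  I^A I^A → possible child types {AB} ✗
  I^A I^B → possible child types {B, AB} ✓
  I^A i → possible child types {B, AB} ✓
  I^B I^B → possible child types {B} ✗
  I^B i → possible child types {B} ✗
  i i → possible child types {B} ✗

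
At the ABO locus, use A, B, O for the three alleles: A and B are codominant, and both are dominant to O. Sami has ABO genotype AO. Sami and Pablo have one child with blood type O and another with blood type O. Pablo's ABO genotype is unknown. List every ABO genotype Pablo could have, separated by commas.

AO, BO, OO

For each candidate genotype of Pablo, check whether crossing it with AO can produce every observed child phenotype.
  AA → possible child types {A} ✗
  AB → possible child types {A, B, AB} ✗
  AO → possible child types {O, A} ✓
  BB → possible child types {B, AB} ✗
  BO → possible child types {O, A, B, AB} ✓
  OO → possible child types {O, A} ✓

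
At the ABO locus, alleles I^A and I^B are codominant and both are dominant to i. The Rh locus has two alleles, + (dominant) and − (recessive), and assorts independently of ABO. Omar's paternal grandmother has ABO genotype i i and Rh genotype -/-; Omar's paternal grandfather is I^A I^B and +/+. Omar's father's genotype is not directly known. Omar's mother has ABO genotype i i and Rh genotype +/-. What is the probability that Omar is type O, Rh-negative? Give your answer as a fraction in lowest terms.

Omar's father's ABO genotype from i i × I^A I^B: 1/2 I^A i, 1/2 I^B i.
Crossing each possibility with the mother i i and summing P(type O): 1/2·1/2 + 1/2·1/2 = 1/2.
Similarly for Rh via the father's Rh distribution: P(Rh-) = 1/4.
Independent loci: 1/2 × 1/4 = 1/8.

1/8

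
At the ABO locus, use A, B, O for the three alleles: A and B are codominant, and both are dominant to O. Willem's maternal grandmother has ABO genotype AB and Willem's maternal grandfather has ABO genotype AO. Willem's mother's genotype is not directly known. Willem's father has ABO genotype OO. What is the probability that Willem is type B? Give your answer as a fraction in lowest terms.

Willem's mother's ABO genotype from AB × AO: 1/4 AA, 1/4 AB, 1/4 AO, 1/4 BO.
Crossing each possibility with the father OO and summing P(type B): 1/4·0 + 1/4·1/2 + 1/4·0 + 1/4·1/2 = 1/4.

1/4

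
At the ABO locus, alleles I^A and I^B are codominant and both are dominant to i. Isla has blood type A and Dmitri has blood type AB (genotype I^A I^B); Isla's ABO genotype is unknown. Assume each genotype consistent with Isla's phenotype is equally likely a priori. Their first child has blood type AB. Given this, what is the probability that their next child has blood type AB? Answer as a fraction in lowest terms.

Possible genotypes: Isla ∈ {I^A I^A, I^A i}; Dmitri ∈ {I^A I^B}.
Weight each parental genotype pair by prior × P(type-AB child):
  I^A I^A × I^A I^B: posterior weight 2/3; P(next child type AB) = 1/2.
  I^A i × I^A I^B: posterior weight 1/3; P(next child type AB) = 1/4.
Weighted sum = 5/12.

5/12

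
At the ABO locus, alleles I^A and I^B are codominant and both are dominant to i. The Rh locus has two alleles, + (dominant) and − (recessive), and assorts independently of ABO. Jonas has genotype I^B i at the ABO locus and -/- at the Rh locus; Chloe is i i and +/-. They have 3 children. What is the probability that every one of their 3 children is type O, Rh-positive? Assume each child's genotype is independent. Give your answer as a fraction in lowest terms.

1/64

ABO cross I^B i × i i → 1/2 O, 1/2 B.
Rh cross -/- × +/- → 1/2 Rh+, 1/2 Rh-; so P(type O, Rh-positive) = 1/2 × 1/2 = 1/4 per child.
All 3 independent: (1/4)^3 = 1/64.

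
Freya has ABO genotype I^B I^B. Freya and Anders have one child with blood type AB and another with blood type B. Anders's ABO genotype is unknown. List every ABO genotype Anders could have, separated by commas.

For each candidate genotype of Anders, check whether crossing it with I^B I^B can produce every observed child phenotype.
  I^A I^A → possible child types {AB} ✗
  I^A I^B → possible child types {B, AB} ✓
  I^A i → possible child types {B, AB} ✓
  I^B I^B → possible child types {B} ✗
  I^B i → possible child types {B} ✗
  i i → possible child types {B} ✗

I^A I^B, I^A i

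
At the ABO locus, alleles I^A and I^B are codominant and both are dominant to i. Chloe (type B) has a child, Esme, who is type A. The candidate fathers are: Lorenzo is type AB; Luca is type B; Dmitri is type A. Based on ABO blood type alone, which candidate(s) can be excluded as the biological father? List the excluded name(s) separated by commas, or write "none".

Luca

A candidate is excluded only if no genotype consistent with his phenotype could produce a type A child with a type B mother.
Luca (type B): no genotype consistent with that phenotype can produce a type-A child with a type-B mother.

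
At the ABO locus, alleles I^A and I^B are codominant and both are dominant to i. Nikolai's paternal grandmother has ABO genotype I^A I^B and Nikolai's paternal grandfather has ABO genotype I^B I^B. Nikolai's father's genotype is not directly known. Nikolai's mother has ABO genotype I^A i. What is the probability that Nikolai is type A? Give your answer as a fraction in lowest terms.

Nikolai's father's ABO genotype from I^A I^B × I^B I^B: 1/2 I^A I^B, 1/2 I^B I^B.
Crossing each possibility with the mother I^A i and summing P(type A): 1/2·1/2 + 1/2·0 = 1/4.

1/4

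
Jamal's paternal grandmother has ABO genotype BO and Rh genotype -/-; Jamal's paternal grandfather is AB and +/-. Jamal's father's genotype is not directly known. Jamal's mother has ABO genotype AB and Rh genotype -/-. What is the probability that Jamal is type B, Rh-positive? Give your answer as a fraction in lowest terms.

3/32

Jamal's father's ABO genotype from BO × AB: 1/4 AB, 1/4 AO, 1/4 BB, 1/4 BO.
Crossing each possibility with the mother AB and summing P(type B): 1/4·1/4 + 1/4·1/4 + 1/4·1/2 + 1/4·1/2 = 3/8.
Similarly for Rh via the father's Rh distribution: P(Rh+) = 1/4.
Independent loci: 3/8 × 1/4 = 3/32.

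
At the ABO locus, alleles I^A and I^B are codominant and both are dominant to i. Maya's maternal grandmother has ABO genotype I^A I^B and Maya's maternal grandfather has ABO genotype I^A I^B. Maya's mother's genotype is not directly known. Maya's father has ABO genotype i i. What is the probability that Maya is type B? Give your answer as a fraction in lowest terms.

Maya's mother's ABO genotype from I^A I^B × I^A I^B: 1/4 I^A I^A, 1/2 I^A I^B, 1/4 I^B I^B.
Crossing each possibility with the father i i and summing P(type B): 1/4·0 + 1/2·1/2 + 1/4·1 = 1/2.

1/2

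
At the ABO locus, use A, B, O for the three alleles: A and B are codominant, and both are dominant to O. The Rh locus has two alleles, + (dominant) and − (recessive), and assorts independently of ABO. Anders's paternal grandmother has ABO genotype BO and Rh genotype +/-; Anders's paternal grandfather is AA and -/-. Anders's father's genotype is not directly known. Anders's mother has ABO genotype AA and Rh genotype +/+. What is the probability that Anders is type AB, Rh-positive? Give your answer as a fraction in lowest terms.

Anders's father's ABO genotype from BO × AA: 1/2 AB, 1/2 AO.
Crossing each possibility with the mother AA and summing P(type AB): 1/2·1/2 + 1/2·0 = 1/4.
Similarly for Rh via the father's Rh distribution: P(Rh+) = 1.
Independent loci: 1/4 × 1 = 1/4.

1/4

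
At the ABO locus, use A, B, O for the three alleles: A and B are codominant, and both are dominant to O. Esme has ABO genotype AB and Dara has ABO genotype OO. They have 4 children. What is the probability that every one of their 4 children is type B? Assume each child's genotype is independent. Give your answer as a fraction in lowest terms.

1/16

ABO cross AB × OO → 1/2 A, 1/2 B.
So P(type B) = 1/2 per child.
All 4 independent: (1/2)^4 = 1/16.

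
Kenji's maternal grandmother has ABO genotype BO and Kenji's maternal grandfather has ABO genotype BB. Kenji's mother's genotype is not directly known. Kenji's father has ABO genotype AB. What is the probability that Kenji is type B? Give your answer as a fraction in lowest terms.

Kenji's mother's ABO genotype from BO × BB: 1/2 BB, 1/2 BO.
Crossing each possibility with the father AB and summing P(type B): 1/2·1/2 + 1/2·1/2 = 1/2.

1/2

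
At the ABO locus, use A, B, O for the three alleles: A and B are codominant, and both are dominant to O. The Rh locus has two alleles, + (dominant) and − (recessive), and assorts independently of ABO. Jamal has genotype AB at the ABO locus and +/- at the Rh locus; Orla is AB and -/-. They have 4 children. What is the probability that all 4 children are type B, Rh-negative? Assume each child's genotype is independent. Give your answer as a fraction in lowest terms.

ABO cross AB × AB → 1/4 A, 1/4 B, 1/2 AB.
Rh cross +/- × -/- → 1/2 Rh+, 1/2 Rh-; so P(type B, Rh-negative) = 1/4 × 1/2 = 1/8 per child.
All 4 independent: (1/8)^4 = 1/4096.

1/4096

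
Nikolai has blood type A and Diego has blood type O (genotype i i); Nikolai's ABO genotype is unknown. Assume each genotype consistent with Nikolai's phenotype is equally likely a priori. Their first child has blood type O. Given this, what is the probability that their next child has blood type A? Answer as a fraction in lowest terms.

1/2

Possible genotypes: Nikolai ∈ {I^A I^A, I^A i}; Diego ∈ {i i}.
Weight each parental genotype pair by prior × P(type-O child):
  I^A i × i i: posterior weight 1; P(next child type A) = 1/2.
Weighted sum = 1/2.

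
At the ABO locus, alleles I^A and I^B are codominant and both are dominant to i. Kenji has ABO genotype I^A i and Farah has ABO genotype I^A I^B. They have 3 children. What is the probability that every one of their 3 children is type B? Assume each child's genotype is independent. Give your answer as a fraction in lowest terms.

ABO cross I^A i × I^A I^B → 1/2 A, 1/4 B, 1/4 AB.
So P(type B) = 1/4 per child.
All 3 independent: (1/4)^3 = 1/64.

1/64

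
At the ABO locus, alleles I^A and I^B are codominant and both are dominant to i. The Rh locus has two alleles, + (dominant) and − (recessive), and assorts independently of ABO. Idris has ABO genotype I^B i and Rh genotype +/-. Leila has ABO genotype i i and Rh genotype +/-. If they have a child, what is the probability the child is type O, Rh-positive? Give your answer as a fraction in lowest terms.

ABO cross I^B i × i i → offspring phenotypes: 1/2 O, 1/2 B.
Rh cross +/- × +/- → 3/4 Rh+, 1/4 Rh-.
Independent loci: P(type O, Rh-positive) = 1/2 × 3/4 = 3/8.

3/8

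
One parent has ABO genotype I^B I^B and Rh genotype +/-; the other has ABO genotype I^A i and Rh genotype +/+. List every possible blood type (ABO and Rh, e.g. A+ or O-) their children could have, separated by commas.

Gametes from I^B I^B × I^A i give offspring ABO genotypes I^A I^B, I^B i, i.e. phenotypes B, AB.
Rh cross +/- × +/+ → phenotypes Rh+.
Combining independently: B+, AB+.

B+, AB+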